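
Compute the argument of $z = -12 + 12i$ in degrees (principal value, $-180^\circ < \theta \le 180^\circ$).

θ = arctan(b/a) = arctan(12/-12) (quadrant-adjusted) = 135°


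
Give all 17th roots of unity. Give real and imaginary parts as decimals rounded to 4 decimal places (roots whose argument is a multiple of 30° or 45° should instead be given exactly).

ω_k = e^(2πik/17) = cos(2πk/17) + i sin(2πk/17) for k = 0, 1, ..., 16
Roots: 1, 0.9325 + 0.3612i, 0.7390 + 0.6737i, 0.4457 + 0.8952i, 0.0923 + 0.9957i, -0.2737 + 0.9618i, -0.6026 + 0.7980i, -0.8502 + 0.5264i, -0.9830 + 0.1837i, -0.9830 - 0.1837i, -0.8502 - 0.5264i, -0.6026 - 0.7980i, -0.2737 - 0.9618i, 0.0923 - 0.9957i, 0.4457 - 0.8952i, 0.7390 - 0.6737i, 0.9325 - 0.3612i


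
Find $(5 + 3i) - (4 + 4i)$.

(5 - 4) + (3 - 4)i = 1 - i


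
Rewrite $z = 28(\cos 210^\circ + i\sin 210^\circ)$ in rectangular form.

a = r cos θ = 28 * -sqrt(3)/2 = -14*sqrt(3)
b = r sin θ = 28 * -1/2 = -14
z = -14*sqrt(3) - 14i


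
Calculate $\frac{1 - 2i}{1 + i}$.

Multiply numerator and denominator by conjugate (1 - i):
= (1 - 2i)(1 - i) / (1^2 + 1^2)
= (-1 - 3i) / 2
= -1/2 - (3/2)i


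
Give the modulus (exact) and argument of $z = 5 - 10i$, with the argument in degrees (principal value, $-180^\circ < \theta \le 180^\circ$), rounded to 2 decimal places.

|z| = sqrt(5^2 + (-10)^2) = sqrt(125)
arg(z) = arctan(b/a) = arctan(-10/5) (quadrant-adjusted) = -63.43°


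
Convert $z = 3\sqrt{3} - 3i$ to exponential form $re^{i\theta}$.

r = |z| = sqrt((3*sqrt(3))^2 + (-3)^2) = sqrt(27 + 9) = sqrt(36) = 6
θ = arctan(b/a) = arctan(-3/5.1962) (quadrant-adjusted) = -30° = -π/6
z = 6e^(-i*π/6)


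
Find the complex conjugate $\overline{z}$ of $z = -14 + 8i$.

If z = a + bi, then conjugate(z) = a - bi
conjugate(-14 + 8i) = -14 - 8i


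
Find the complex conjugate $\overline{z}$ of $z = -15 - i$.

If z = a + bi, then conjugate(z) = a - bi
conjugate(-15 - i) = -15 + i


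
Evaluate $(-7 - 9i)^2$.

(a + bi)^2 = a^2 - b^2 + 2abi
= (-7)^2 - (-9)^2 + 2*(-7)*(-9)i
= -32 + 126i


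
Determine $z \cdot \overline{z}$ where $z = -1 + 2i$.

z * conjugate(z) = |z|^2 = a^2 + b^2
= (-1)^2 + 2^2 = 5


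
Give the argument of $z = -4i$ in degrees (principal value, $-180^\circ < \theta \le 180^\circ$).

a = 0 and b < 0, so z lies on the negative imaginary axis: θ = -90°


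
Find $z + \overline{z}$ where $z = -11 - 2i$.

z + conjugate(z) = (a + bi) + (a - bi) = 2a
= 2 * (-11) = -22


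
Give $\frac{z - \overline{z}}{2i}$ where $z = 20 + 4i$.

z - conjugate(z) = 2bi
(z - conjugate(z))/(2i) = 2bi/(2i) = b = 4


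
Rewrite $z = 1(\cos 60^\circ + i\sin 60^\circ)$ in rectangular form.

a = r cos θ = 1 * 1/2 = 1/2
b = r sin θ = 1 * sqrt(3)/2 = sqrt(3)/2
z = 1/2 + (sqrt(3)/2)i


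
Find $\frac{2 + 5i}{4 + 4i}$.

Multiply numerator and denominator by conjugate (4 - 4i):
= (2 + 5i)(4 - 4i) / (4^2 + 4^2)
= (28 + 12i) / 32
Divide through by 4: (7 + 3i) / 8
= 7/8 + (3/8)i


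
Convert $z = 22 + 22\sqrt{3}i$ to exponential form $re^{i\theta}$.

r = |z| = sqrt((22)^2 + (22*sqrt(3))^2) = sqrt(484 + 1452) = sqrt(1936) = 44
θ = arctan(b/a) = arctan(38.1051/22) (quadrant-adjusted) = 60° = π/3
z = 44e^(i*π/3)


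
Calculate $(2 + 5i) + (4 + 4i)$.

(2 + 4) + (5 + 4)i = 6 + 9i


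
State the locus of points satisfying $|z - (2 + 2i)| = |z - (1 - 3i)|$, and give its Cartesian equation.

|z - z1| = |z - z2| means z is equidistant from z1 and z2,
i.e. the perpendicular bisector of the segment from (2, 2) to (1, -3) (midpoint (3/2, -1/2)).
With z = x + yi, square both sides:
(x - 2)^2 + (y - 2)^2 = (x - 1)^2 + (y - (-3))^2
The x^2 and y^2 terms cancel: -2x + (-10)y = 10 - 8 = 2
Simplify: x + 5y = -1
Locus: Perpendicular bisector of the segment from (2, 2) to (1, -3): the line x + 5y = -1


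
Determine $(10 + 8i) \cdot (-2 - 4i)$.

(a1*a2 - b1*b2) + (a1*b2 + b1*a2)i
= (-20 - (-32)) + (-40 + (-16))i
= 12 - 56i


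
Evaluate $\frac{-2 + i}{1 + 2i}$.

Multiply numerator and denominator by conjugate (1 - 2i):
= (-2 + i)(1 - 2i) / (1^2 + 2^2)
= (5i) / 5
= i


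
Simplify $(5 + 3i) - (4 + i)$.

(5 - 4) + (3 - 1)i = 1 + 2i


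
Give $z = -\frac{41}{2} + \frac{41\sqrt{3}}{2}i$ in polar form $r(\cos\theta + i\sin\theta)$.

r = |z| = sqrt(a^2 + b^2) = sqrt((-41/2)^2 + (41*sqrt(3)/2)^2) = sqrt(1681/4 + 5043/4) = sqrt(1681) = 41
θ = arctan(b/a) = arctan(35.507/-20.5) (quadrant-adjusted) = 120°
z = 41(cos 120° + i sin 120°)


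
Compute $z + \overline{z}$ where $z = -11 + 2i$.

z + conjugate(z) = (a + bi) + (a - bi) = 2a
= 2 * (-11) = -22


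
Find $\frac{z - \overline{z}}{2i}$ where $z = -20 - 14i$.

z - conjugate(z) = 2bi
(z - conjugate(z))/(2i) = 2bi/(2i) = b = -14


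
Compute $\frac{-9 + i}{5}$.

Divisor is real, so divide each part by 5:
= -9/5 + (1/5)i


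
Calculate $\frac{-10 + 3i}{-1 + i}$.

Multiply numerator and denominator by conjugate (-1 - i):
= (-10 + 3i)(-1 - i) / ((-1)^2 + 1^2)
= (13 + 7i) / 2
= 13/2 + (7/2)i


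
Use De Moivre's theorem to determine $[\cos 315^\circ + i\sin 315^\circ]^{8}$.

By De Moivre: z^n = r^n(cos(nθ) + i sin(nθ))
= 1^8(cos(8*315°) + i sin(8*315°))
= 1(cos 0° + i sin 0°)
= 1


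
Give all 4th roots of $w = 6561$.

|w| = 6561, arg(w) = 0°
Root modulus = 6561^(1/4) = 9
Root arguments: θ_k = (0° + 360°k)/4 for k = 0, 1, ..., 3
Roots: 9, 9i, -9, -9i


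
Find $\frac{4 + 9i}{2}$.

Divisor is real, so divide each part by 2:
= 2 + (9/2)i


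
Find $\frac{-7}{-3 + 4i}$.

Multiply numerator and denominator by conjugate (-3 - 4i):
= (-7)(-3 - 4i) / ((-3)^2 + 4^2)
= (21 + 28i) / 25
= 21/25 + (28/25)i


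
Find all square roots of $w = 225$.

|w| = 225, arg(w) = 0°
Root modulus = 225^(1/2) = 15
Root arguments: θ_k = (0° + 360°k)/2 for k = 0, 1, ..., 1
Roots: 15, -15


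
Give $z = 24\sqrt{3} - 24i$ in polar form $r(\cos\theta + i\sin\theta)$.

r = |z| = sqrt(a^2 + b^2) = sqrt((24*sqrt(3))^2 + (-24)^2) = sqrt(1728 + 576) = sqrt(2304) = 48
θ = arctan(b/a) = arctan(-24/41.5692) (quadrant-adjusted) = 330°
z = 48(cos 330° + i sin 330°)


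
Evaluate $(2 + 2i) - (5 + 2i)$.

(2 - 5) + (2 - 2)i = -3


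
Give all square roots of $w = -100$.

|w| = 100, arg(w) = 180°
Root modulus = 100^(1/2) = 10
Root arguments: θ_k = (180° + 360°k)/2 for k = 0, 1, ..., 1
Roots: 10i, -10i


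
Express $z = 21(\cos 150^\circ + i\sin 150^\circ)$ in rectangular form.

a = r cos θ = 21 * -sqrt(3)/2 = -21*sqrt(3)/2
b = r sin θ = 21 * 1/2 = 21/2
z = -21*sqrt(3)/2 + (21/2)i


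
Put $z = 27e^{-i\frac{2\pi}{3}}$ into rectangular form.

a = r cos θ = 27 * -1/2 = -27/2
b = r sin θ = 27 * -sqrt(3)/2 = -27*sqrt(3)/2
z = -27/2 - (27*sqrt(3)/2)i


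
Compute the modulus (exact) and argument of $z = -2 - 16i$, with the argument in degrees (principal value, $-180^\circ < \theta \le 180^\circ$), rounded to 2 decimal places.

|z| = sqrt((-2)^2 + (-16)^2) = sqrt(260)
arg(z) = arctan(b/a) = arctan(-16/-2) (quadrant-adjusted) = -97.13°


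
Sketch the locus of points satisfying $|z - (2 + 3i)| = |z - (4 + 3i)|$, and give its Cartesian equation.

|z - z1| = |z - z2| means z is equidistant from z1 and z2,
i.e. the perpendicular bisector of the segment from (2, 3) to (4, 3) (midpoint (3, 3)).
With z = x + yi, square both sides:
(x - 2)^2 + (y - 3)^2 = (x - 4)^2 + (y - 3)^2
The x^2 and y^2 terms cancel: 4x + 0y = 25 - 13 = 12
Simplify: x = 3
Locus: Perpendicular bisector of the segment from (2, 3) to (4, 3): the line x = 3


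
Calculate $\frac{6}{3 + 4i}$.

Multiply numerator and denominator by conjugate (3 - 4i):
= (6)(3 - 4i) / (3^2 + 4^2)
= (18 - 24i) / 25
= 18/25 - (24/25)i


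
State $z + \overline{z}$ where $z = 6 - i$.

z + conjugate(z) = (a + bi) + (a - bi) = 2a
= 2 * 6 = 12


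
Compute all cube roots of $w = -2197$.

|w| = 2197, arg(w) = 180°
Root modulus = 2197^(1/3) = 13
Root arguments: θ_k = (180° + 360°k)/3 for k = 0, 1, ..., 2
Roots: 13/2 + (13*sqrt(3)/2)i, -13, 13/2 - (13*sqrt(3)/2)i


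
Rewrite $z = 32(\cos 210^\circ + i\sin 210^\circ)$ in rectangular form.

a = r cos θ = 32 * -sqrt(3)/2 = -16*sqrt(3)
b = r sin θ = 32 * -1/2 = -16
z = -16*sqrt(3) - 16i


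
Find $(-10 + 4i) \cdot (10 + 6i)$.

(a1*a2 - b1*b2) + (a1*b2 + b1*a2)i
= (-100 - 24) + (-60 + 40)i
= -124 - 20i


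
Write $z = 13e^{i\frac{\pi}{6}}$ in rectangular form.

a = r cos θ = 13 * sqrt(3)/2 = 13*sqrt(3)/2
b = r sin θ = 13 * 1/2 = 13/2
z = 13*sqrt(3)/2 + (13/2)i


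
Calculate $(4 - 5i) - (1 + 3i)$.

(4 - 1) + (-5 - 3)i = 3 - 8i


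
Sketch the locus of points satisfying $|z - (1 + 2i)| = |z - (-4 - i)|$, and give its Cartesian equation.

|z - z1| = |z - z2| means z is equidistant from z1 and z2,
i.e. the perpendicular bisector of the segment from (1, 2) to (-4, -1) (midpoint (-3/2, 1/2)).
With z = x + yi, square both sides:
(x - 1)^2 + (y - 2)^2 = (x - (-4))^2 + (y - (-1))^2
The x^2 and y^2 terms cancel: -10x + (-6)y = 17 - 5 = 12
Simplify: 5x + 3y = -6
Locus: Perpendicular bisector of the segment from (1, 2) to (-4, -1): the line 5x + 3y = -6


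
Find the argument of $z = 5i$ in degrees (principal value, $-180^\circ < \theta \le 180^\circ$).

a = 0 and b > 0, so z lies on the positive imaginary axis: θ = 90°


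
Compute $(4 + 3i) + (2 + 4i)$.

(4 + 2) + (3 + 4)i = 6 + 7i


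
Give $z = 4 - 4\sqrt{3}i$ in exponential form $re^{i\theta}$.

r = |z| = sqrt((4)^2 + (-4*sqrt(3))^2) = sqrt(16 + 48) = sqrt(64) = 8
θ = arctan(b/a) = arctan(-6.9282/4) (quadrant-adjusted) = -60° = -π/3
z = 8e^(-i*π/3)


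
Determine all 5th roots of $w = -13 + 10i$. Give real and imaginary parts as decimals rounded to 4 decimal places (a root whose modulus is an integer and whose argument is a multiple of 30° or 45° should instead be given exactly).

|w| = sqrt(269) ≈ 16.401219, arg(w) ≈ 142.431408°
Root modulus = sqrt(269)^(1/5) ≈ 1.749747
Root arguments: θ_k = (arg(w) + 360°k)/5 for k = 0, 1, ..., 4
Compute each root as (root modulus)(cos θ_k + i sin θ_k) using full-precision intermediates, then round to 4 decimal places.
Roots: 1.5379 + 0.8345i, -0.3185 + 1.7205i, -1.7347 + 0.2288i, -0.7537 - 1.5791i, 1.2689 - 1.2048i


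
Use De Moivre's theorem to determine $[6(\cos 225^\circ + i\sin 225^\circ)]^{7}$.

By De Moivre: z^n = r^n(cos(nθ) + i sin(nθ))
= 6^7(cos(7*225°) + i sin(7*225°))
= 279936(cos 135° + i sin 135°)
= -139968*sqrt(2) + 139968*sqrt(2)i


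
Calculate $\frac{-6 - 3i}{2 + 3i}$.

Multiply numerator and denominator by conjugate (2 - 3i):
= (-6 - 3i)(2 - 3i) / (2^2 + 3^2)
= (-21 + 12i) / 13
= -21/13 + (12/13)i


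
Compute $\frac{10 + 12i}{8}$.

Divisor is real, so divide each part by 8:
= 5/4 + (3/2)i


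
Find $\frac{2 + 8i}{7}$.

Divisor is real, so divide each part by 7:
= 2/7 + (8/7)i


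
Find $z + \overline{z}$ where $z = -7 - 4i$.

z + conjugate(z) = (a + bi) + (a - bi) = 2a
= 2 * (-7) = -14


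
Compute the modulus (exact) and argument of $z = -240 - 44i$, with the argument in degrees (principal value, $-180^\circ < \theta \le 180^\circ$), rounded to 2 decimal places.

|z| = sqrt((-240)^2 + (-44)^2) = 244
arg(z) = arctan(b/a) = arctan(-44/-240) (quadrant-adjusted) = -169.61°


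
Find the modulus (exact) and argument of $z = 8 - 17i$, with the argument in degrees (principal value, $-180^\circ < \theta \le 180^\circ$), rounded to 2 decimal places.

|z| = sqrt(8^2 + (-17)^2) = sqrt(353)
arg(z) = arctan(b/a) = arctan(-17/8) (quadrant-adjusted) = -64.80°


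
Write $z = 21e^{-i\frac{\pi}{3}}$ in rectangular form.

a = r cos θ = 21 * 1/2 = 21/2
b = r sin θ = 21 * -sqrt(3)/2 = -21*sqrt(3)/2
z = 21/2 - (21*sqrt(3)/2)i


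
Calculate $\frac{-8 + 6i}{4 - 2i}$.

Multiply numerator and denominator by conjugate (4 + 2i):
= (-8 + 6i)(4 + 2i) / (4^2 + (-2)^2)
= (-44 + 8i) / 20
Divide through by 4: (-11 + 2i) / 5
= -11/5 + (2/5)i


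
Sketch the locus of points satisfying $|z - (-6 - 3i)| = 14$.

|z - z0| = r describes a circle centered at z0 with radius r
Here z0 = -6 - 3i and r = 14
Locus: Circle centered at (-6, -3) with radius 14


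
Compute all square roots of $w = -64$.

|w| = 64, arg(w) = 180°
Root modulus = 64^(1/2) = 8
Root arguments: θ_k = (180° + 360°k)/2 for k = 0, 1, ..., 1
Roots: 8i, -8i


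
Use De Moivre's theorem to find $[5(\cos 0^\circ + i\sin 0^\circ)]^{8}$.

By De Moivre: z^n = r^n(cos(nθ) + i sin(nθ))
= 5^8(cos(8*0°) + i sin(8*0°))
= 390625(cos 0° + i sin 0°)
= 390625


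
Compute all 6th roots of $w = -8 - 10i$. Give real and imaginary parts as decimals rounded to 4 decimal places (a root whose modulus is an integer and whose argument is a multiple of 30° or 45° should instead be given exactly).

|w| = sqrt(164) ≈ 12.806248, arg(w) ≈ 231.340192°
Root modulus = sqrt(164)^(1/6) ≈ 1.529573
Root arguments: θ_k = (arg(w) + 360°k)/6 for k = 0, 1, ..., 5
Compute each root as (root modulus)(cos θ_k + i sin θ_k) using full-precision intermediates, then round to 4 decimal places.
Roots: 1.1961 + 0.9534i, -0.2276 + 1.5125i, -1.4237 + 0.5592i, -1.1961 - 0.9534i, 0.2276 - 1.5125i, 1.4237 - 0.5592i


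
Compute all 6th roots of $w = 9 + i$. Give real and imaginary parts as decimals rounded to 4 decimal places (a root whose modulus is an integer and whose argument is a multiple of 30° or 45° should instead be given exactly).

|w| = sqrt(82) ≈ 9.055385, arg(w) ≈ 6.340192°
Root modulus = sqrt(82)^(1/6) ≈ 1.443725
Root arguments: θ_k = (arg(w) + 360°k)/6 for k = 0, 1, ..., 5
Compute each root as (root modulus)(cos θ_k + i sin θ_k) using full-precision intermediates, then round to 4 decimal places.
Roots: 1.4435 + 0.0266i, 0.6987 + 1.2634i, -0.7448 + 1.2368i, -1.4435 - 0.0266i, -0.6987 - 1.2634i, 0.7448 - 1.2368i


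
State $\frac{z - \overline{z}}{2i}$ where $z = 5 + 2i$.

z - conjugate(z) = 2bi
(z - conjugate(z))/(2i) = 2bi/(2i) = b = 2


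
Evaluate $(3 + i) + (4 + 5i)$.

(3 + 4) + (1 + 5)i = 7 + 6i


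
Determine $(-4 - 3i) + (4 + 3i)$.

(-4 + 4) + (-3 + 3)i = 0


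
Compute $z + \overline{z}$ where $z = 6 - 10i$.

z + conjugate(z) = (a + bi) + (a - bi) = 2a
= 2 * 6 = 12


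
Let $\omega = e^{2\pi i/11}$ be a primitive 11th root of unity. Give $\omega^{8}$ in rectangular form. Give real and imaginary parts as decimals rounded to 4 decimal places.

ω^8 = e^(2πi·8/11) = e^(i·16π/11)
= cos(16π/11) + i sin(16π/11)
= -0.1423 - 0.9898i


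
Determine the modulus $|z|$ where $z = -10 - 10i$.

|z| = sqrt(a^2 + b^2) = sqrt((-10)^2 + (-10)^2) = sqrt(200) = sqrt(200)


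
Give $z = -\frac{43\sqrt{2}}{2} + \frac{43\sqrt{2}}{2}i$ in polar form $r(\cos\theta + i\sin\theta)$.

r = |z| = sqrt(a^2 + b^2) = sqrt((-43*sqrt(2)/2)^2 + (43*sqrt(2)/2)^2) = sqrt(1849/2 + 1849/2) = sqrt(1849) = 43
θ = arctan(b/a) = arctan(30.4056/-30.4056) (quadrant-adjusted) = 135°
z = 43(cos 135° + i sin 135°)


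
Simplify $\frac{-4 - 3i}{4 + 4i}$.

Multiply numerator and denominator by conjugate (4 - 4i):
= (-4 - 3i)(4 - 4i) / (4^2 + 4^2)
= (-28 + 4i) / 32
Divide through by 4: (-7 + i) / 8
= -7/8 + (1/8)i


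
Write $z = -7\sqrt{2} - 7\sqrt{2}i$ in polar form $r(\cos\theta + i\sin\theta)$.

r = |z| = sqrt(a^2 + b^2) = sqrt((-7*sqrt(2))^2 + (-7*sqrt(2))^2) = sqrt(98 + 98) = sqrt(196) = 14
θ = arctan(b/a) = arctan(-9.8995/-9.8995) (quadrant-adjusted) = 225°
z = 14(cos 225° + i sin 225°)


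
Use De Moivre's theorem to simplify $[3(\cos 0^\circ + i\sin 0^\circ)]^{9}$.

By De Moivre: z^n = r^n(cos(nθ) + i sin(nθ))
= 3^9(cos(9*0°) + i sin(9*0°))
= 19683(cos 0° + i sin 0°)
= 19683


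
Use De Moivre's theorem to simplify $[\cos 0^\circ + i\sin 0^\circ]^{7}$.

By De Moivre: z^n = r^n(cos(nθ) + i sin(nθ))
= 1^7(cos(7*0°) + i sin(7*0°))
= 1(cos 0° + i sin 0°)
= 1


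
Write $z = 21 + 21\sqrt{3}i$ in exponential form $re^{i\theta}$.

r = |z| = sqrt((21)^2 + (21*sqrt(3))^2) = sqrt(441 + 1323) = sqrt(1764) = 42
θ = arctan(b/a) = arctan(36.3731/21) (quadrant-adjusted) = 60° = π/3
z = 42e^(i*π/3)


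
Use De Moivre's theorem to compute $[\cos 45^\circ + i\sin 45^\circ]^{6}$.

By De Moivre: z^n = r^n(cos(nθ) + i sin(nθ))
= 1^6(cos(6*45°) + i sin(6*45°))
= 1(cos 270° + i sin 270°)
= -i


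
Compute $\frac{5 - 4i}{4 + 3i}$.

Multiply numerator and denominator by conjugate (4 - 3i):
= (5 - 4i)(4 - 3i) / (4^2 + 3^2)
= (8 - 31i) / 25
= 8/25 - (31/25)i


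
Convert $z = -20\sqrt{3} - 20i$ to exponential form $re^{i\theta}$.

r = |z| = sqrt((-20*sqrt(3))^2 + (-20)^2) = sqrt(1200 + 400) = sqrt(1600) = 40
θ = arctan(b/a) = arctan(-20/-34.641) (quadrant-adjusted) = 210° = 7π/6
z = 40e^(i*7π/6)


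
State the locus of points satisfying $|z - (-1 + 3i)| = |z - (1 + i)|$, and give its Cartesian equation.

|z - z1| = |z - z2| means z is equidistant from z1 and z2,
i.e. the perpendicular bisector of the segment from (-1, 3) to (1, 1) (midpoint (0, 2)).
With z = x + yi, square both sides:
(x - (-1))^2 + (y - 3)^2 = (x - 1)^2 + (y - 1)^2
The x^2 and y^2 terms cancel: 4x + (-4)y = 2 - 10 = -8
Simplify: x - y = -2
Locus: Perpendicular bisector of the segment from (-1, 3) to (1, 1): the line x - y = -2


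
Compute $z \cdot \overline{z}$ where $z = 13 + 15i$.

z * conjugate(z) = |z|^2 = a^2 + b^2
= 13^2 + 15^2 = 394


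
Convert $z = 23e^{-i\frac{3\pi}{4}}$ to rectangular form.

a = r cos θ = 23 * -sqrt(2)/2 = -23*sqrt(2)/2
b = r sin θ = 23 * -sqrt(2)/2 = -23*sqrt(2)/2
z = -23*sqrt(2)/2 - (23*sqrt(2)/2)i


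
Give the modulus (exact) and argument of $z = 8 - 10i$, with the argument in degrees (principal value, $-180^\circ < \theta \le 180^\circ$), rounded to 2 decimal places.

|z| = sqrt(8^2 + (-10)^2) = sqrt(164)
arg(z) = arctan(b/a) = arctan(-10/8) (quadrant-adjusted) = -51.34°


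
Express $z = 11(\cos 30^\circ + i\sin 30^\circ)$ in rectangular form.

a = r cos θ = 11 * sqrt(3)/2 = 11*sqrt(3)/2
b = r sin θ = 11 * 1/2 = 11/2
z = 11*sqrt(3)/2 + (11/2)i


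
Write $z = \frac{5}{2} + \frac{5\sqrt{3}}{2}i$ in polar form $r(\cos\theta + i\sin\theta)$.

r = |z| = sqrt(a^2 + b^2) = sqrt((5/2)^2 + (5*sqrt(3)/2)^2) = sqrt(25/4 + 75/4) = sqrt(25) = 5
θ = arctan(b/a) = arctan(4.3301/2.5) (quadrant-adjusted) = 60°
z = 5(cos 60° + i sin 60°)


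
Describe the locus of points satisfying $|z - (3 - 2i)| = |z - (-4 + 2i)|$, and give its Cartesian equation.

|z - z1| = |z - z2| means z is equidistant from z1 and z2,
i.e. the perpendicular bisector of the segment from (3, -2) to (-4, 2) (midpoint (-1/2, 0)).
With z = x + yi, square both sides:
(x - 3)^2 + (y - (-2))^2 = (x - (-4))^2 + (y - 2)^2
The x^2 and y^2 terms cancel: -14x + 8y = 20 - 13 = 7
Simplify: 14x - 8y = -7
Locus: Perpendicular bisector of the segment from (3, -2) to (-4, 2): the line 14x - 8y = -7


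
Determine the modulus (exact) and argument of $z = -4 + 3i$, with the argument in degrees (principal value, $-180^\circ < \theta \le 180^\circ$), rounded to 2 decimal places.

|z| = sqrt((-4)^2 + 3^2) = 5
arg(z) = arctan(b/a) = arctan(3/-4) (quadrant-adjusted) = 143.13°


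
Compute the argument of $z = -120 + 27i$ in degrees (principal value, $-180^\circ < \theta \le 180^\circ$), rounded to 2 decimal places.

θ = arctan(b/a) = arctan(27/-120) (quadrant-adjusted) = 167.32°


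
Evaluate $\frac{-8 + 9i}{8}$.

Divisor is real, so divide each part by 8:
= -1 + (9/8)i


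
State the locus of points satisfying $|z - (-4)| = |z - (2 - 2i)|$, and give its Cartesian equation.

|z - z1| = |z - z2| means z is equidistant from z1 and z2,
i.e. the perpendicular bisector of the segment from (-4, 0) to (2, -2) (midpoint (-1, -1)).
With z = x + yi, square both sides:
(x - (-4))^2 + (y - 0)^2 = (x - 2)^2 + (y - (-2))^2
The x^2 and y^2 terms cancel: 12x + (-4)y = 8 - 16 = -8
Simplify: 3x - y = -2
Locus: Perpendicular bisector of the segment from (-4, 0) to (2, -2): the line 3x - y = -2


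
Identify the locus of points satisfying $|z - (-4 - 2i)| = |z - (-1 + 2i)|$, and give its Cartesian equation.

|z - z1| = |z - z2| means z is equidistant from z1 and z2,
i.e. the perpendicular bisector of the segment from (-4, -2) to (-1, 2) (midpoint (-5/2, 0)).
With z = x + yi, square both sides:
(x - (-4))^2 + (y - (-2))^2 = (x - (-1))^2 + (y - 2)^2
The x^2 and y^2 terms cancel: 6x + 8y = 5 - 20 = -15
Simplify: 6x + 8y = -15
Locus: Perpendicular bisector of the segment from (-4, -2) to (-1, 2): the line 6x + 8y = -15


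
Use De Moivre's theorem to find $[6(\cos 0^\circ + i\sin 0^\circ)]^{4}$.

By De Moivre: z^n = r^n(cos(nθ) + i sin(nθ))
= 6^4(cos(4*0°) + i sin(4*0°))
= 1296(cos 0° + i sin 0°)
= 1296


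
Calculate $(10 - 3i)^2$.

(a + bi)^2 = a^2 - b^2 + 2abi
= 10^2 - (-3)^2 + 2*10*(-3)i
= 91 - 60i


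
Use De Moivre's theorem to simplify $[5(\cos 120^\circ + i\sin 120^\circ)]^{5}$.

By De Moivre: z^n = r^n(cos(nθ) + i sin(nθ))
= 5^5(cos(5*120°) + i sin(5*120°))
= 3125(cos 240° + i sin 240°)
= -3125/2 - (3125*sqrt(3)/2)i


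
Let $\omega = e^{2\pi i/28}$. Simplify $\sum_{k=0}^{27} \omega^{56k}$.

Since 28 divides 56, ω^56 = (ω^28)^2 = 1^2 = 1, so every term is 1.
Sum = 28 · 1 = 28


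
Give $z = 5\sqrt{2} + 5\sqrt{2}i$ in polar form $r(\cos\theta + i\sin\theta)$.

r = |z| = sqrt(a^2 + b^2) = sqrt((5*sqrt(2))^2 + (5*sqrt(2))^2) = sqrt(50 + 50) = sqrt(100) = 10
θ = arctan(b/a) = arctan(7.0711/7.0711) (quadrant-adjusted) = 45°
z = 10(cos 45° + i sin 45°)


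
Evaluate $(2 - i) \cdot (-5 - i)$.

(a1*a2 - b1*b2) + (a1*b2 + b1*a2)i
= (-10 - 1) + (-2 + 5)i
= -11 + 3i


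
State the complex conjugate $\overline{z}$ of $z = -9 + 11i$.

If z = a + bi, then conjugate(z) = a - bi
conjugate(-9 + 11i) = -9 - 11i


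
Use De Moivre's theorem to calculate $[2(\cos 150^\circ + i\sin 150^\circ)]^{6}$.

By De Moivre: z^n = r^n(cos(nθ) + i sin(nθ))
= 2^6(cos(6*150°) + i sin(6*150°))
= 64(cos 180° + i sin 180°)
= -64


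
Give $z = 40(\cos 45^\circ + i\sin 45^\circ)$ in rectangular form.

a = r cos θ = 40 * sqrt(2)/2 = 20*sqrt(2)
b = r sin θ = 40 * sqrt(2)/2 = 20*sqrt(2)
z = 20*sqrt(2) + 20*sqrt(2)i


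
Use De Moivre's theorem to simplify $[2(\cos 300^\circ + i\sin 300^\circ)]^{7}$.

By De Moivre: z^n = r^n(cos(nθ) + i sin(nθ))
= 2^7(cos(7*300°) + i sin(7*300°))
= 128(cos 300° + i sin 300°)
= 64 - 64*sqrt(3)i


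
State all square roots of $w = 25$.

|w| = 25, arg(w) = 0°
Root modulus = 25^(1/2) = 5
Root arguments: θ_k = (0° + 360°k)/2 for k = 0, 1, ..., 1
Roots: 5, -5


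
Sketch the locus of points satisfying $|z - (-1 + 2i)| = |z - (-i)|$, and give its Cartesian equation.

|z - z1| = |z - z2| means z is equidistant from z1 and z2,
i.e. the perpendicular bisector of the segment from (-1, 2) to (0, -1) (midpoint (-1/2, 1/2)).
With z = x + yi, square both sides:
(x - (-1))^2 + (y - 2)^2 = (x - 0)^2 + (y - (-1))^2
The x^2 and y^2 terms cancel: 2x + (-6)y = 1 - 5 = -4
Simplify: x - 3y = -2
Locus: Perpendicular bisector of the segment from (-1, 2) to (0, -1): the line x - 3y = -2


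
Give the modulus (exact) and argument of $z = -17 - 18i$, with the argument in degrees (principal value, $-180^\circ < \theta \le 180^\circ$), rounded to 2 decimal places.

|z| = sqrt((-17)^2 + (-18)^2) = sqrt(613)
arg(z) = arctan(b/a) = arctan(-18/-17) (quadrant-adjusted) = -133.36°


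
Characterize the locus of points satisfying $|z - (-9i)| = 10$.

|z - z0| = r describes a circle centered at z0 with radius r
Here z0 = -9i and r = 10
Locus: Circle centered at (0, -9) with radius 10


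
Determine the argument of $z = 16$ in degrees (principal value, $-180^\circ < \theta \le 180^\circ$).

b = 0 and a > 0, so z lies on the positive real axis: θ = 0°


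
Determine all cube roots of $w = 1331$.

|w| = 1331, arg(w) = 0°
Root modulus = 1331^(1/3) = 11
Root arguments: θ_k = (0° + 360°k)/3 for k = 0, 1, ..., 2
Roots: 11, -11/2 + (11*sqrt(3)/2)i, -11/2 - (11*sqrt(3)/2)i


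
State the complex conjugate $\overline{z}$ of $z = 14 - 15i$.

If z = a + bi, then conjugate(z) = a - bi
conjugate(14 - 15i) = 14 + 15i


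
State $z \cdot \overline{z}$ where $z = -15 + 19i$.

z * conjugate(z) = |z|^2 = a^2 + b^2
= (-15)^2 + 19^2 = 586


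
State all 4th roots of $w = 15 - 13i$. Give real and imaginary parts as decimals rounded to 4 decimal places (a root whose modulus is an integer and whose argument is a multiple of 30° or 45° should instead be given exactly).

|w| = sqrt(394) ≈ 19.849433, arg(w) ≈ 319.085617°
Root modulus = sqrt(394)^(1/4) ≈ 2.110751
Root arguments: θ_k = (arg(w) + 360°k)/4 for k = 0, 1, ..., 3
Compute each root as (root modulus)(cos θ_k + i sin θ_k) using full-precision intermediates, then round to 4 decimal places.
Roots: 0.3748 + 2.0772i, -2.0772 + 0.3748i, -0.3748 - 2.0772i, 2.0772 - 0.3748i


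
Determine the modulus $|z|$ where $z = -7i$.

|z| = sqrt(a^2 + b^2) = sqrt(0^2 + (-7)^2) = sqrt(49) = 7


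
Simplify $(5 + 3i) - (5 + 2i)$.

(5 - 5) + (3 - 2)i = i


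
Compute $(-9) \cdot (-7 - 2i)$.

(a1*a2 - b1*b2) + (a1*b2 + b1*a2)i
= (63 - 0) + (18 + 0)i
= 63 + 18i


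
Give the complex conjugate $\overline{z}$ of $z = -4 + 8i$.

If z = a + bi, then conjugate(z) = a - bi
conjugate(-4 + 8i) = -4 - 8i


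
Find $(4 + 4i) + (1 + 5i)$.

(4 + 1) + (4 + 5)i = 5 + 9i


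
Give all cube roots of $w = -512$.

|w| = 512, arg(w) = 180°
Root modulus = 512^(1/3) = 8
Root arguments: θ_k = (180° + 360°k)/3 for k = 0, 1, ..., 2
Roots: 4 + 4*sqrt(3)i, -8, 4 - 4*sqrt(3)i


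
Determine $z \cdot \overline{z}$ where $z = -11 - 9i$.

z * conjugate(z) = |z|^2 = a^2 + b^2
= (-11)^2 + (-9)^2 = 202


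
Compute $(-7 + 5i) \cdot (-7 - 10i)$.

(a1*a2 - b1*b2) + (a1*b2 + b1*a2)i
= (49 - (-50)) + (70 + (-35))i
= 99 + 35i


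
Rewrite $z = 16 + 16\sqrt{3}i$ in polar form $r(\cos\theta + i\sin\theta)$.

r = |z| = sqrt(a^2 + b^2) = sqrt((16)^2 + (16*sqrt(3))^2) = sqrt(256 + 768) = sqrt(1024) = 32
θ = arctan(b/a) = arctan(27.7128/16) (quadrant-adjusted) = 60°
z = 32(cos 60° + i sin 60°)


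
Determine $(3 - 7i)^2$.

(a + bi)^2 = a^2 - b^2 + 2abi
= 3^2 - (-7)^2 + 2*3*(-7)i
= -40 - 42i


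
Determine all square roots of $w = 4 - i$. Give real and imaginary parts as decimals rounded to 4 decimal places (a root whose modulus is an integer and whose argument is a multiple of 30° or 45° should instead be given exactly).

|w| = sqrt(17) ≈ 4.123106, arg(w) ≈ 345.963757°
Root modulus = sqrt(17)^(1/2) ≈ 2.030543
Root arguments: θ_k = (arg(w) + 360°k)/2 for k = 0, 1, ..., 1
Compute each root as (root modulus)(cos θ_k + i sin θ_k) using full-precision intermediates, then round to 4 decimal places.
Roots: -2.0153 + 0.2481i, 2.0153 - 0.2481i


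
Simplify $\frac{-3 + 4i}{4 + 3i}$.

Multiply numerator and denominator by conjugate (4 - 3i):
= (-3 + 4i)(4 - 3i) / (4^2 + 3^2)
= (25i) / 25
= i


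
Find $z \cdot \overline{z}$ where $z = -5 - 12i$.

z * conjugate(z) = |z|^2 = a^2 + b^2
= (-5)^2 + (-12)^2 = 169


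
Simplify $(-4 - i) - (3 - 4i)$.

(-4 - 3) + (-1 - (-4))i = -7 + 3i


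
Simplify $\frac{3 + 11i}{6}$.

Divisor is real, so divide each part by 6:
= 1/2 + (11/6)i


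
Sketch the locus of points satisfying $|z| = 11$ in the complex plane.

|z| = 11 means sqrt(x^2 + y^2) = 11
This is a circle of radius 11 centered at the origin


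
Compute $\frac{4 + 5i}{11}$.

Divisor is real, so divide each part by 11:
= 4/11 + (5/11)i


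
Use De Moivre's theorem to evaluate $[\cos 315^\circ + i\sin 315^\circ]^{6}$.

By De Moivre: z^n = r^n(cos(nθ) + i sin(nθ))
= 1^6(cos(6*315°) + i sin(6*315°))
= 1(cos 90° + i sin 90°)
= i


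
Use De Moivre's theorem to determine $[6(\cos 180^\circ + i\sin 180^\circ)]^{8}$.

By De Moivre: z^n = r^n(cos(nθ) + i sin(nθ))
= 6^8(cos(8*180°) + i sin(8*180°))
= 1679616(cos 0° + i sin 0°)
= 1679616


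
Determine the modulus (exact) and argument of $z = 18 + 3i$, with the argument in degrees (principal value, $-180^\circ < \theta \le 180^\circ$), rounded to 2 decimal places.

|z| = sqrt(18^2 + 3^2) = sqrt(333)
arg(z) = arctan(b/a) = arctan(3/18) (quadrant-adjusted) = 9.46°


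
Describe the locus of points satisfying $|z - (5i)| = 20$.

|z - z0| = r describes a circle centered at z0 with radius r
Here z0 = 5i and r = 20
Locus: Circle centered at (0, 5) with radius 20


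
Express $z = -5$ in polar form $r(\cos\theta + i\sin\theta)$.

r = |z| = sqrt(a^2 + b^2) = sqrt((-5)^2 + (0)^2) = sqrt(25 + 0) = sqrt(25) = 5
b = 0 and a < 0, so z lies on the negative real axis: θ = 180°
z = 5(cos 180° + i sin 180°)


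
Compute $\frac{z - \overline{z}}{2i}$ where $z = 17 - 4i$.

z - conjugate(z) = 2bi
(z - conjugate(z))/(2i) = 2bi/(2i) = b = -4


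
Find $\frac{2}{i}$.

Multiply numerator and denominator by conjugate (-i):
= (2)(-i) / (0^2 + 1^2)
= (-2i) / 1
= -2i


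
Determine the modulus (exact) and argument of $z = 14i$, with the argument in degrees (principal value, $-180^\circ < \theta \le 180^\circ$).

|z| = sqrt(0^2 + 14^2) = 14
a = 0 and b > 0, so z lies on the positive imaginary axis: arg(z) = 90°


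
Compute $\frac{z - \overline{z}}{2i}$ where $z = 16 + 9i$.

z - conjugate(z) = 2bi
(z - conjugate(z))/(2i) = 2bi/(2i) = b = 9


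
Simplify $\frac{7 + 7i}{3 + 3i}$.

Multiply numerator and denominator by conjugate (3 - 3i):
= (7 + 7i)(3 - 3i) / (3^2 + 3^2)
= (42) / 18
Divide through by 6: (7) / 3
= 7/3


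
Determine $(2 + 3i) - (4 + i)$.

(2 - 4) + (3 - 1)i = -2 + 2i


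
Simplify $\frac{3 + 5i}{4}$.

Divisor is real, so divide each part by 4:
= 3/4 + (5/4)i


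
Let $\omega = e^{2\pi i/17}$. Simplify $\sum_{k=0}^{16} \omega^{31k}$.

Let ζ = ω^31 = e^(2πi·31/17). Since 17 ∤ 31, ζ ≠ 1.
Sum = Σ_{k=0}^{16} ζ^k = (ζ^17 - 1)/(ζ - 1) = (ω^{31·17} - 1)/(ζ - 1) = (1 - 1)/(ζ - 1) = 0


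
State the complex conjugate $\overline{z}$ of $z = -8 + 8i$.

If z = a + bi, then conjugate(z) = a - bi
conjugate(-8 + 8i) = -8 - 8i


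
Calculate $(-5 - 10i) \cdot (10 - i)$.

(a1*a2 - b1*b2) + (a1*b2 + b1*a2)i
= (-50 - 10) + (5 + (-100))i
= -60 - 95i


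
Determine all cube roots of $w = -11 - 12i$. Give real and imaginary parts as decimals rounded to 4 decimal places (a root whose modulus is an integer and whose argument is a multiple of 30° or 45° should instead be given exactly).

|w| = sqrt(265) ≈ 16.278821, arg(w) ≈ 227.489553°
Root modulus = sqrt(265)^(1/3) ≈ 2.534395
Root arguments: θ_k = (arg(w) + 360°k)/3 for k = 0, 1, ..., 2
Compute each root as (root modulus)(cos θ_k + i sin θ_k) using full-precision intermediates, then round to 4 decimal places.
Roots: 0.6204 + 2.4573i, -2.4383 - 0.6913i, 1.8179 - 1.7659i


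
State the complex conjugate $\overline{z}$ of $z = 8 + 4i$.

If z = a + bi, then conjugate(z) = a - bi
conjugate(8 + 4i) = 8 - 4i


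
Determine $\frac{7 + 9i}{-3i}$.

Multiply numerator and denominator by conjugate (3i):
= (7 + 9i)(3i) / (0^2 + (-3)^2)
= (-27 + 21i) / 9
Divide through by 3: (-9 + 7i) / 3
= -3 + (7/3)i


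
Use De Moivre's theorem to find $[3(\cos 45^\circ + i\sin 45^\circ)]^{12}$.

By De Moivre: z^n = r^n(cos(nθ) + i sin(nθ))
= 3^12(cos(12*45°) + i sin(12*45°))
= 531441(cos 180° + i sin 180°)
= -531441


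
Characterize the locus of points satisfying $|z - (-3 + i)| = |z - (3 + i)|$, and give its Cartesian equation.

|z - z1| = |z - z2| means z is equidistant from z1 and z2,
i.e. the perpendicular bisector of the segment from (-3, 1) to (3, 1) (midpoint (0, 1)).
With z = x + yi, square both sides:
(x - (-3))^2 + (y - 1)^2 = (x - 3)^2 + (y - 1)^2
The x^2 and y^2 terms cancel: 12x + 0y = 10 - 10 = 0
Simplify: x = 0
Locus: Perpendicular bisector of the segment from (-3, 1) to (3, 1): the line x = 0


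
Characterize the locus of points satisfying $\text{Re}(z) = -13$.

Re(z) = x where z = x + yi; the equation x = -13 is satisfied by all points with that x-coordinate
Locus: Vertical line x = -13


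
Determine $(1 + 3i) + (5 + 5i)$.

(1 + 5) + (3 + 5)i = 6 + 8i


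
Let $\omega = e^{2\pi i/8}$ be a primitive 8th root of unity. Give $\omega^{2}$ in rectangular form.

ω^2 = e^(2πi·2/8) = e^(i·1π/2)
= cos(1π/2) + i sin(1π/2)
= i


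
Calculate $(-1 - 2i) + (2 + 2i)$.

(-1 + 2) + (-2 + 2)i = 1


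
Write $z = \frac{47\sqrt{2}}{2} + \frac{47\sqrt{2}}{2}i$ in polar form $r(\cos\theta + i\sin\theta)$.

r = |z| = sqrt(a^2 + b^2) = sqrt((47*sqrt(2)/2)^2 + (47*sqrt(2)/2)^2) = sqrt(2209/2 + 2209/2) = sqrt(2209) = 47
θ = arctan(b/a) = arctan(33.234/33.234) (quadrant-adjusted) = 45°
z = 47(cos 45° + i sin 45°)


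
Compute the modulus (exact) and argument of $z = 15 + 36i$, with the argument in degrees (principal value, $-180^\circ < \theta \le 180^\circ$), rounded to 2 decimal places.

|z| = sqrt(15^2 + 36^2) = 39
arg(z) = arctan(b/a) = arctan(36/15) (quadrant-adjusted) = 67.38°


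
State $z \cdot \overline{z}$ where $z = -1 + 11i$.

z * conjugate(z) = |z|^2 = a^2 + b^2
= (-1)^2 + 11^2 = 122


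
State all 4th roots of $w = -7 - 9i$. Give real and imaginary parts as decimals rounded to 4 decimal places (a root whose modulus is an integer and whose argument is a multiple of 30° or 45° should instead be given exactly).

|w| = sqrt(130) ≈ 11.401754, arg(w) ≈ 232.125016°
Root modulus = sqrt(130)^(1/4) ≈ 1.837566
Root arguments: θ_k = (arg(w) + 360°k)/4 for k = 0, 1, ..., 3
Compute each root as (root modulus)(cos θ_k + i sin θ_k) using full-precision intermediates, then round to 4 decimal places.
Roots: 0.9729 + 1.5589i, -1.5589 + 0.9729i, -0.9729 - 1.5589i, 1.5589 - 0.9729i


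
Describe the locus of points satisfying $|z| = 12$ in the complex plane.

|z| = 12 means sqrt(x^2 + y^2) = 12
This is a circle of radius 12 centered at the origin


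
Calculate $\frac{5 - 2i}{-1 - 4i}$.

Multiply numerator and denominator by conjugate (-1 + 4i):
= (5 - 2i)(-1 + 4i) / ((-1)^2 + (-4)^2)
= (3 + 22i) / 17
= 3/17 + (22/17)i


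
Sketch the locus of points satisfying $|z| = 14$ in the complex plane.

|z| = 14 means sqrt(x^2 + y^2) = 14
This is a circle of radius 14 centered at the origin


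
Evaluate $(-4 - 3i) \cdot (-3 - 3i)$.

(a1*a2 - b1*b2) + (a1*b2 + b1*a2)i
= (12 - 9) + (12 + 9)i
= 3 + 21i


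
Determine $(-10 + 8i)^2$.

(a + bi)^2 = a^2 - b^2 + 2abi
= (-10)^2 - 8^2 + 2*(-10)*8i
= 36 - 160i


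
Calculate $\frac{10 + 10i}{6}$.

Divisor is real, so divide each part by 6:
= 5/3 + (5/3)i


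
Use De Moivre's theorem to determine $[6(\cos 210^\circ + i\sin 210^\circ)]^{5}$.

By De Moivre: z^n = r^n(cos(nθ) + i sin(nθ))
= 6^5(cos(5*210°) + i sin(5*210°))
= 7776(cos 330° + i sin 330°)
= 3888*sqrt(3) - 3888i


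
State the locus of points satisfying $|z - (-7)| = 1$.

|z - z0| = r describes a circle centered at z0 with radius r
Here z0 = -7 and r = 1
Locus: Circle centered at (-7, 0) with radius 1


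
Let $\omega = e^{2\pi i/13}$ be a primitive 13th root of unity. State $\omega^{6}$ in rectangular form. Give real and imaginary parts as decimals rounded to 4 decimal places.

ω^6 = e^(2πi·6/13) = e^(i·12π/13)
= cos(12π/13) + i sin(12π/13)
= -0.9709 + 0.2393i


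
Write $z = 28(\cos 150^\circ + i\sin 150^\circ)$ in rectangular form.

a = r cos θ = 28 * -sqrt(3)/2 = -14*sqrt(3)
b = r sin θ = 28 * 1/2 = 14
z = -14*sqrt(3) + 14i


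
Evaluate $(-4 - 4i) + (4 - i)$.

(-4 + 4) + (-4 + (-1))i = -5i


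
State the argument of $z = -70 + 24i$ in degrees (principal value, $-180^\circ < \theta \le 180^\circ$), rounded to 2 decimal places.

θ = arctan(b/a) = arctan(24/-70) (quadrant-adjusted) = 161.08°


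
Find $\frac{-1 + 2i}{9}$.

Divisor is real, so divide each part by 9:
= -1/9 + (2/9)i


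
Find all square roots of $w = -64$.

|w| = 64, arg(w) = 180°
Root modulus = 64^(1/2) = 8
Root arguments: θ_k = (180° + 360°k)/2 for k = 0, 1, ..., 1
Roots: 8i, -8i


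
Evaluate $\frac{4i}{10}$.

Divisor is real, so divide each part by 10:
= 0 + (2/5)i


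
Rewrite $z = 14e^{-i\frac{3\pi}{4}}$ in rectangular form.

a = r cos θ = 14 * -sqrt(2)/2 = -7*sqrt(2)
b = r sin θ = 14 * -sqrt(2)/2 = -7*sqrt(2)
z = -7*sqrt(2) - 7*sqrt(2)i


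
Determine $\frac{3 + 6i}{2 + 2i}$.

Multiply numerator and denominator by conjugate (2 - 2i):
= (3 + 6i)(2 - 2i) / (2^2 + 2^2)
= (18 + 6i) / 8
Divide through by 2: (9 + 3i) / 4
= 9/4 + (3/4)i


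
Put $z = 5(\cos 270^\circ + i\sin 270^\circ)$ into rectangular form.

a = r cos θ = 5 * 0 = 0
b = r sin θ = 5 * -1 = -5
z = -5i


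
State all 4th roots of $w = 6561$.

|w| = 6561, arg(w) = 0°
Root modulus = 6561^(1/4) = 9
Root arguments: θ_k = (0° + 360°k)/4 for k = 0, 1, ..., 3
Roots: 9, 9i, -9, -9i


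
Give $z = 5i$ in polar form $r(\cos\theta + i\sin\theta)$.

r = |z| = sqrt(a^2 + b^2) = sqrt((0)^2 + (5)^2) = sqrt(0 + 25) = sqrt(25) = 5
a = 0 and b > 0, so z lies on the positive imaginary axis: θ = 90°
z = 5(cos 90° + i sin 90°)


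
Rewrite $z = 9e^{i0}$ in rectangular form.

a = r cos θ = 9 * 1 = 9
b = r sin θ = 9 * 0 = 0
z = 9


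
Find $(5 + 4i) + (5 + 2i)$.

(5 + 5) + (4 + 2)i = 10 + 6i


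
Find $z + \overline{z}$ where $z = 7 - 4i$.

z + conjugate(z) = (a + bi) + (a - bi) = 2a
= 2 * 7 = 14


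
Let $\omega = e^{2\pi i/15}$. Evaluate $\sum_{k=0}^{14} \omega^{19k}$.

Let ζ = ω^19 = e^(2πi·19/15). Since 15 ∤ 19, ζ ≠ 1.
Sum = Σ_{k=0}^{14} ζ^k = (ζ^15 - 1)/(ζ - 1) = (ω^{19·15} - 1)/(ζ - 1) = (1 - 1)/(ζ - 1) = 0


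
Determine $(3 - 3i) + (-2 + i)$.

(3 + (-2)) + (-3 + 1)i = 1 - 2i


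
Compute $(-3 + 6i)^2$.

(a + bi)^2 = a^2 - b^2 + 2abi
= (-3)^2 - 6^2 + 2*(-3)*6i
= -27 - 36i


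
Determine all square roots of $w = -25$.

|w| = 25, arg(w) = 180°
Root modulus = 25^(1/2) = 5
Root arguments: θ_k = (180° + 360°k)/2 for k = 0, 1, ..., 1
Roots: 5i, -5i


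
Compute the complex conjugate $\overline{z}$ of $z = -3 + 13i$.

If z = a + bi, then conjugate(z) = a - bi
conjugate(-3 + 13i) = -3 - 13i


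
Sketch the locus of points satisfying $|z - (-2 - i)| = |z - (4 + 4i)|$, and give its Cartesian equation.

|z - z1| = |z - z2| means z is equidistant from z1 and z2,
i.e. the perpendicular bisector of the segment from (-2, -1) to (4, 4) (midpoint (1, 3/2)).
With z = x + yi, square both sides:
(x - (-2))^2 + (y - (-1))^2 = (x - 4)^2 + (y - 4)^2
The x^2 and y^2 terms cancel: 12x + 10y = 32 - 5 = 27
Simplify: 12x + 10y = 27
Locus: Perpendicular bisector of the segment from (-2, -1) to (4, 4): the line 12x + 10y = 27


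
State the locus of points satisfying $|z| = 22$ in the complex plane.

|z| = 22 means sqrt(x^2 + y^2) = 22
This is a circle of radius 22 centered at the origin


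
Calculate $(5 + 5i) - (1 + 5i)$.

(5 - 1) + (5 - 5)i = 4


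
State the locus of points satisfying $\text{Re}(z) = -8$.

Re(z) = x where z = x + yi; the equation x = -8 is satisfied by all points with that x-coordinate
Locus: Vertical line x = -8


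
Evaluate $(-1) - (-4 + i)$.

(-1 - (-4)) + (0 - 1)i = 3 - i


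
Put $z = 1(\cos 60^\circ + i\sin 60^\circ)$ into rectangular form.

a = r cos θ = 1 * 1/2 = 1/2
b = r sin θ = 1 * sqrt(3)/2 = sqrt(3)/2
z = 1/2 + (sqrt(3)/2)i


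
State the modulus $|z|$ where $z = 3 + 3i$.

|z| = sqrt(a^2 + b^2) = sqrt(3^2 + 3^2) = sqrt(18) = sqrt(18)


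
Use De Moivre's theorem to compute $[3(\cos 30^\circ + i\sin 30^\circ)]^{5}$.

By De Moivre: z^n = r^n(cos(nθ) + i sin(nθ))
= 3^5(cos(5*30°) + i sin(5*30°))
= 243(cos 150° + i sin 150°)
= -243*sqrt(3)/2 + (243/2)i
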